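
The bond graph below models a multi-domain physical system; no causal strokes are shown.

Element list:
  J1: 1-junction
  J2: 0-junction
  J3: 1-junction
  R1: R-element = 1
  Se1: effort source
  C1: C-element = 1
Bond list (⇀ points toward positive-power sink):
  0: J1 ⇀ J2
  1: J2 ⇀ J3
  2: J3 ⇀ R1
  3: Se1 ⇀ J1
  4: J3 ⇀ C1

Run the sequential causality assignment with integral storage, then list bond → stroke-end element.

bond 0 stroke→J2
bond 1 stroke→J3
bond 2 stroke→R1
bond 3 stroke→J1
bond 4 stroke→J3

β3 stroke→J1  (source Se1 imposes e)
β0 stroke→J2  (only one flow-in slot at J1)
β1 stroke→J3  (0-jn J2 has e-setter on 0)
β4 stroke→J3  (C1 integral (e out))
β2 stroke→R1  (J3 needs exactly one f-in)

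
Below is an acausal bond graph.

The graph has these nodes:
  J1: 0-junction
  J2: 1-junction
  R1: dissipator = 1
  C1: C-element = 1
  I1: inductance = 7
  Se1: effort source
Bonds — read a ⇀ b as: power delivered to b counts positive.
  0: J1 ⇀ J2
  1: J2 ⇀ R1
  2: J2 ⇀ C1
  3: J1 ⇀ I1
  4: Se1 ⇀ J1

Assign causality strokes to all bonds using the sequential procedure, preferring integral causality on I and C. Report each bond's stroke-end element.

#0 stroke→J2
#1 stroke→R1
#2 stroke→J2
#3 stroke→I1
#4 stroke→J1

#4 |J1  (Se1: effort source, stroke at far end)
#0 |J2  (common-e at J1 fixed by 4)
#3 |I1  (0-jn J1 has e-setter on 4)
#2 |J2  (C1 outputs effort q/C1)
#1 |R1  (closing 1-jn rule on J2)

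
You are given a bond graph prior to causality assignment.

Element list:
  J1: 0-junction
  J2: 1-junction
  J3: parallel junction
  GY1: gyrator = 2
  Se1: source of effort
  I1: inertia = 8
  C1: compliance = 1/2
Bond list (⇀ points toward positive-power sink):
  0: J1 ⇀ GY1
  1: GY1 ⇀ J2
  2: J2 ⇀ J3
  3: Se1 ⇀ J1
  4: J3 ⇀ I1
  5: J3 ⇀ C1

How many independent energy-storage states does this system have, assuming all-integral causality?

2  (C1, I1 all integral)

b3 stroke→J1  (source Se1 imposes e)
b0 stroke→GY1  (J1 effort already set via bond 3)
b1 stroke→GY1  (GY GY1: same side as bond 0)
b2 stroke→J2  (J2: bond 1 brought flow, rest push out)
b4 stroke→I1  (I1 integral (f out))
b5 stroke→J3  (J3 needs exactly one e-in)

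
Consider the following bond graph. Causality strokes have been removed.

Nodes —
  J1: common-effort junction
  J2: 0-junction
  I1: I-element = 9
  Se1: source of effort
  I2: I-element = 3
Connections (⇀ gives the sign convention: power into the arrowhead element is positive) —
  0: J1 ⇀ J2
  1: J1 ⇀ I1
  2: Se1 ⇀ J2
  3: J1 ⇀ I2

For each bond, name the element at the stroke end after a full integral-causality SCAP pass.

#0 |J1
#1 |I1
#2 |J2
#3 |I2

bond 2 stroke→J2  (Se1 (Se) sets effort on bond)
bond 0 stroke→J1  (J2: bond 2 brought effort, rest push out)
bond 1 stroke→I1  (J1 effort already set via bond 0)
bond 3 stroke→I2  (common-e at J1 fixed by 0)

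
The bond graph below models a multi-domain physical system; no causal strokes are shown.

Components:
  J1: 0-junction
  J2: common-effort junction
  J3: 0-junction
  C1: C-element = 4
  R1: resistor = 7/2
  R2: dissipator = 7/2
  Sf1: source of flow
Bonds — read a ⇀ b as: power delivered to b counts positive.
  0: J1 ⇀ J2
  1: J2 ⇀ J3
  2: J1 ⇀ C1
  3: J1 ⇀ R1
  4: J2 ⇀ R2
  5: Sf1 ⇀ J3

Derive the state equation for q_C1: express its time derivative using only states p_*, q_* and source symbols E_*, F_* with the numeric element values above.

dq_C1/dt = F_Sf1 - q_C1/7

#5 stroke at Sf1  (Sf1 fixes flow; stroke at Sf1)
#1 stroke at J3  (closing 0-jn rule on J3)
#2 stroke at J1  (C1 integral (e out))
#0 stroke at J2  (J1 effort already set via bond 2)
#3 stroke at R1  (J1 effort already set via bond 2)
#4 stroke at R2  (0-jn J2 has e-setter on 0)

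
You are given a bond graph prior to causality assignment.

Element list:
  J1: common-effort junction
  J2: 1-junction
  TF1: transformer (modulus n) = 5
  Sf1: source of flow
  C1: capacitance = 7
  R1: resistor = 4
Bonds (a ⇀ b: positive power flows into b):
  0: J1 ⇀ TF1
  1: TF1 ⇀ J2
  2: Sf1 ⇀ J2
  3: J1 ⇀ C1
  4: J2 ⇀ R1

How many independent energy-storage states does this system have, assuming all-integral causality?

bond 2 stroke at Sf1  (Sf1 fixes flow; stroke at Sf1)
bond 1 stroke at J2  (1-jn J2 has f-setter on 2)
bond 4 stroke at J2  (1-jn J2 has f-setter on 2)
bond 0 stroke at TF1  (TF1 one-in-one-out from 1)
bond 3 stroke at J1  (closing 0-jn rule on J1)

1  (C1 all integral)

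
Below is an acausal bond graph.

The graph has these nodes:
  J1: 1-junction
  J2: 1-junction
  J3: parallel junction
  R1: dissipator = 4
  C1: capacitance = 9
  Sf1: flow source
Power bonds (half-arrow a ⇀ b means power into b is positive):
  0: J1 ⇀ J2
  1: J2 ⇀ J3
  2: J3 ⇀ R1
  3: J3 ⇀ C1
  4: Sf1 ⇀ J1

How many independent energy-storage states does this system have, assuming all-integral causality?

1  (C1 all integral)

b4 →Sf1  (Sf1: flow source, stroke at near end)
b0 →J1  (1-jn J1 has f-setter on 4)
b1 →J2  (common-f at J2 fixed by 0)
b3 →J3  (C1 outputs effort q/C1)
b2 →R1  (common-e at J3 fixed by 3)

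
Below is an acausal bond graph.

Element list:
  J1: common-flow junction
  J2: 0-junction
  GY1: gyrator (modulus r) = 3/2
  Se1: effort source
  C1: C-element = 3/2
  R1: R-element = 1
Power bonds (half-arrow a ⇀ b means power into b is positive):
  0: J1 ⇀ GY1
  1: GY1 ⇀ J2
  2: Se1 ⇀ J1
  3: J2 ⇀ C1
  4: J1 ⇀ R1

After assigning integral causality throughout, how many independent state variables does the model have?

1  (C1 all integral)

#2 stroke→J1  (Se1: effort source, stroke at far end)
#3 stroke→J2  (C1 outputs effort q/C1)
#1 stroke→GY1  (0-jn J2 has e-setter on 3)
#0 stroke→GY1  (GY1: gyrator matches bond 1)
#4 stroke→J1  (J1 flow already set via bond 0)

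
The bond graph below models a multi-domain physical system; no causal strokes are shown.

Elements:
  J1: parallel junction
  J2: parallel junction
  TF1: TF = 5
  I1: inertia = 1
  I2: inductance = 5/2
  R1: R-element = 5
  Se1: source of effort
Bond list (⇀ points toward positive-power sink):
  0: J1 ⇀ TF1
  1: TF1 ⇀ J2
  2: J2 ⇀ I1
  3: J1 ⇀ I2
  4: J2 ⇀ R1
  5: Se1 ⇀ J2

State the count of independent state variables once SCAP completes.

2  (I1, I2 all integral)

β5 stroke at J2  (source Se1 imposes e)
β1 stroke at TF1  (J2 effort already set via bond 5)
β2 stroke at I1  (0-jn J2 has e-setter on 5)
β4 stroke at R1  (common-e at J2 fixed by 5)
β0 stroke at J1  (TF1 one-in-one-out from 1)
β3 stroke at I2  (0-jn J1 has e-setter on 0)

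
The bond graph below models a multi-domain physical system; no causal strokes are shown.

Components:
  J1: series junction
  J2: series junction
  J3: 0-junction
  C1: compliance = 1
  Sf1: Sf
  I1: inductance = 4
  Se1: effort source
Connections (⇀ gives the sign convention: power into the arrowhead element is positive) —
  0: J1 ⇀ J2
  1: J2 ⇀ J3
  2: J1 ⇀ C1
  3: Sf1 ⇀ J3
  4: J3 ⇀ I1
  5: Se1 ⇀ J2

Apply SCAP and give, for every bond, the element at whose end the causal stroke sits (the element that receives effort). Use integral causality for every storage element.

b0 |J2
b1 |J3
b2 |J1
b3 |Sf1
b4 |I1
b5 |J2

β3 stroke at Sf1  (Sf1 fixes flow; stroke at Sf1)
β5 stroke at J2  (Se1: effort source, stroke at far end)
β2 stroke at J1  (C1 outputs effort q/C1)
β0 stroke at J2  (only one flow-in slot at J1)
β1 stroke at J3  (J2 needs exactly one f-in)
β4 stroke at I1  (J3: bond 1 brought effort, rest push out)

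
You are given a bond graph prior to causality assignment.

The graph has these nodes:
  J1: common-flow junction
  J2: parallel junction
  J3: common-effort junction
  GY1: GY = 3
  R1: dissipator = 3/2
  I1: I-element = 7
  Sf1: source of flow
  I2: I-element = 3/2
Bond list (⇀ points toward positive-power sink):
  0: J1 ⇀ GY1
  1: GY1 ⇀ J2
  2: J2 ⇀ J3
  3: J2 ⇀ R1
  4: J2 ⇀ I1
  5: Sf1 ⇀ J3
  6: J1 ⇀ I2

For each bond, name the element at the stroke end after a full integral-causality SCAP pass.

bond 5 |Sf1  (source Sf1 imposes f)
bond 2 |J3  (closing 0-jn rule on J3)
bond 4 |I1  (I1 outputs flow p/I1)
bond 6 |I2  (I2 integral (f out))
bond 0 |J1  (J1: bond 6 brought flow, rest push out)
bond 1 |J2  (GY1: gyrator matches bond 0)
bond 3 |R1  (common-e at J2 fixed by 1)

b0 →J1
b1 →J2
b2 →J3
b3 →R1
b4 →I1
b5 →Sf1
b6 →I2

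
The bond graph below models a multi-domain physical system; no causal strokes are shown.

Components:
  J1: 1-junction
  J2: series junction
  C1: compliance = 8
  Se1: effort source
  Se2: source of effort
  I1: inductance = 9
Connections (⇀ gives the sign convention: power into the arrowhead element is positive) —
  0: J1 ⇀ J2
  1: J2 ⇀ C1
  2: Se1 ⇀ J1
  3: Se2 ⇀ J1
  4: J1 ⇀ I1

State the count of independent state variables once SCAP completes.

2  (C1, I1 all integral)

b2 stroke at J1  (Se1: effort source, stroke at far end)
b3 stroke at J1  (source Se2 imposes e)
b1 stroke at J2  (prefer integral on C1)
b0 stroke at J1  (J2 needs exactly one f-in)
b4 stroke at I1  (closing 1-jn rule on J1)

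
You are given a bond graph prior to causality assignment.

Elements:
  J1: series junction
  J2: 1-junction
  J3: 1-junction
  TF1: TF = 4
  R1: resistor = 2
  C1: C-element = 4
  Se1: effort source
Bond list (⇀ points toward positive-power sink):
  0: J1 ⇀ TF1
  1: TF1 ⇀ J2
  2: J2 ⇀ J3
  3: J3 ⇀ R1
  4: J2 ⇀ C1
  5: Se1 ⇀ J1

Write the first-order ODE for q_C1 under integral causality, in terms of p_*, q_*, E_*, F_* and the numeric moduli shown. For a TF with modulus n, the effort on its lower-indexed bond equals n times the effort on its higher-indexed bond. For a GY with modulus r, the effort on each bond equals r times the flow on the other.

bond 5 stroke at J1  (source Se1 imposes e)
bond 0 stroke at TF1  (J1: last free bond brings flow in)
bond 1 stroke at J2  (TF1 one-in-one-out from 0)
bond 4 stroke at J2  (C1 integral (e out))
bond 2 stroke at J3  (J2 needs exactly one f-in)
bond 3 stroke at R1  (J3: last free bond brings flow in)

dq_C1/dt = E_Se1/8 - q_C1/8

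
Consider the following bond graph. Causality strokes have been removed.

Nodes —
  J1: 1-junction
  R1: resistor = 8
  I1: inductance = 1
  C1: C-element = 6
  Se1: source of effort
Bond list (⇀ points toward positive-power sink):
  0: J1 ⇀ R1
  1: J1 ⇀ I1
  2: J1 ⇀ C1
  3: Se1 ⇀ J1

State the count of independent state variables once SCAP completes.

2  (C1, I1 all integral)

b3 →J1  (Se1 (Se) sets effort on bond)
b1 →I1  (I1: I, integral causality)
b0 →J1  (J1: bond 1 brought flow, rest push out)
b2 →J1  (1-jn J1 has f-setter on 1)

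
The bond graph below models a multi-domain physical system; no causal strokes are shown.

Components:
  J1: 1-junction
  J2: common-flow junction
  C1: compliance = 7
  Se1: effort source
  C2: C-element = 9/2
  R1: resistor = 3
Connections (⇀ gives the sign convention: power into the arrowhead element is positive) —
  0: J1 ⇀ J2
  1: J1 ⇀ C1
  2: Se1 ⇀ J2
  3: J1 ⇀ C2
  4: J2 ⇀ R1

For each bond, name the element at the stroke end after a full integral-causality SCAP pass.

β2 stroke→J2  (Se1 (Se) sets effort on bond)
β1 stroke→J1  (C1 integral (e out))
β3 stroke→J1  (C2 integral (e out))
β0 stroke→J2  (only one flow-in slot at J1)
β4 stroke→R1  (J2: last free bond brings flow in)

bond 0 |J2
bond 1 |J1
bond 2 |J2
bond 3 |J1
bond 4 |R1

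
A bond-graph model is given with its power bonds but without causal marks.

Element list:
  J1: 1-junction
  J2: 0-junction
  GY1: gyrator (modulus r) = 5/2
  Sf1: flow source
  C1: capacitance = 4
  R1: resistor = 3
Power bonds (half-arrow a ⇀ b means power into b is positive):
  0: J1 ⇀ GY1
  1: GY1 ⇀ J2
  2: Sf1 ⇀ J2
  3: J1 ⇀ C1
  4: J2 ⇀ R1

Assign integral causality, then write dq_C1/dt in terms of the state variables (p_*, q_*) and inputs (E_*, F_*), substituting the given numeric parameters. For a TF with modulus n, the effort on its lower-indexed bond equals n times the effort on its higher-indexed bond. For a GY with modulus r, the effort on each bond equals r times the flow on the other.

dq_C1/dt = 6*F_Sf1/5 - 3*q_C1/25

#2 →Sf1  (Sf1 fixes flow; stroke at Sf1)
#3 →J1  (prefer integral on C1)
#0 →GY1  (J1: last free bond brings flow in)
#1 →GY1  (through GY1, causality inverts; strokes same side of GY1)
#4 →J2  (J2: last free bond brings effort in)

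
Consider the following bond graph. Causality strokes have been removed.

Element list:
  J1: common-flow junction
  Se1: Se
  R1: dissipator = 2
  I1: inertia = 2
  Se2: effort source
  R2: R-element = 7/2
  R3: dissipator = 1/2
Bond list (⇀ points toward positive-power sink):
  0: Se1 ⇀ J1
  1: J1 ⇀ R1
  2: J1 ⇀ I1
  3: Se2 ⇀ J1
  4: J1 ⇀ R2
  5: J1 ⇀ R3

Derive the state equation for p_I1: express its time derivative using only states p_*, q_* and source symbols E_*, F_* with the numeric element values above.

b0 stroke at J1  (Se1 (Se) sets effort on bond)
b3 stroke at J1  (Se2 fixes effort; stroke away)
b2 stroke at I1  (I1 integral (f out))
b1 stroke at J1  (common-f at J1 fixed by 2)
b4 stroke at J1  (1-jn J1 has f-setter on 2)
b5 stroke at J1  (common-f at J1 fixed by 2)

dp_I1/dt = E_Se1 + E_Se2 - 3*p_I1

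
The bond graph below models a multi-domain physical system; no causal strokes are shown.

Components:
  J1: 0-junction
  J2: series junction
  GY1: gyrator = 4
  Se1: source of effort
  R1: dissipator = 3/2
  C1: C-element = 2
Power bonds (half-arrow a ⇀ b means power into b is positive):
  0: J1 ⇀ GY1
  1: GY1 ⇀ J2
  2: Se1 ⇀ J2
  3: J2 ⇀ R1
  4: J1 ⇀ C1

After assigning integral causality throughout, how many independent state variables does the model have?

#2 stroke→J2  (Se1: effort source, stroke at far end)
#4 stroke→J1  (prefer integral on C1)
#0 stroke→GY1  (J1 effort already set via bond 4)
#1 stroke→GY1  (GY1: gyrator matches bond 0)
#3 stroke→J2  (common-f at J2 fixed by 1)

1  (C1 all integral)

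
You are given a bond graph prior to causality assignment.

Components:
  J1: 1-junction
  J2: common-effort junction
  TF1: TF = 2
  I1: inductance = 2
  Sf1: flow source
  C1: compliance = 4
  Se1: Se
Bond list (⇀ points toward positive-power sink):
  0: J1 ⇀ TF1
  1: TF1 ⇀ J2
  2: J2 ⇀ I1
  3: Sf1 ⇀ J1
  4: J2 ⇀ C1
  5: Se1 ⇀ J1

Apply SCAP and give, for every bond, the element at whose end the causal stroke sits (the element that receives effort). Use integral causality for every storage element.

bond 3 stroke at Sf1  (Sf1 fixes flow; stroke at Sf1)
bond 5 stroke at J1  (Se1: effort source, stroke at far end)
bond 0 stroke at J1  (J1 flow already set via bond 3)
bond 1 stroke at TF1  (TF TF1: opposite of bond 0)
bond 2 stroke at I1  (prefer integral on I1)
bond 4 stroke at J2  (only one effort-in slot at J2)

#0 →J1
#1 →TF1
#2 →I1
#3 →Sf1
#4 →J2
#5 →J1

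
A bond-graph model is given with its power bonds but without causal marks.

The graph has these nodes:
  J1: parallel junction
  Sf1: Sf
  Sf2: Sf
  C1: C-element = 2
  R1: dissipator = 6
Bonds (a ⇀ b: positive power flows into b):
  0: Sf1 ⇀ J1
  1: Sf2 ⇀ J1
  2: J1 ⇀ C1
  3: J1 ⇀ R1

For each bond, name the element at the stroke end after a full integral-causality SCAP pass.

b0 |Sf1
b1 |Sf2
b2 |J1
b3 |R1

b0 →Sf1  (Sf1 fixes flow; stroke at Sf1)
b1 →Sf2  (Sf2 fixes flow; stroke at Sf2)
b2 →J1  (C1 integral (e out))
b3 →R1  (J1: bond 2 brought effort, rest push out)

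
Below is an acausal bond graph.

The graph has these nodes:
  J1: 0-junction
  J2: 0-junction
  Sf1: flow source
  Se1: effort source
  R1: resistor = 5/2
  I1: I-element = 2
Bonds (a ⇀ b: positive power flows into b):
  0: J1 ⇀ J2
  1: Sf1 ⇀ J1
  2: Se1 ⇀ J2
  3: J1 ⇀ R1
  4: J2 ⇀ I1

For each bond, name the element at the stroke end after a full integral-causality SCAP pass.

#0 stroke at J1
#1 stroke at Sf1
#2 stroke at J2
#3 stroke at R1
#4 stroke at I1

β1 |Sf1  (source Sf1 imposes f)
β2 |J2  (Se1 (Se) sets effort on bond)
β0 |J1  (J2 effort already set via bond 2)
β4 |I1  (J2: bond 2 brought effort, rest push out)
β3 |R1  (0-jn J1 has e-setter on 0)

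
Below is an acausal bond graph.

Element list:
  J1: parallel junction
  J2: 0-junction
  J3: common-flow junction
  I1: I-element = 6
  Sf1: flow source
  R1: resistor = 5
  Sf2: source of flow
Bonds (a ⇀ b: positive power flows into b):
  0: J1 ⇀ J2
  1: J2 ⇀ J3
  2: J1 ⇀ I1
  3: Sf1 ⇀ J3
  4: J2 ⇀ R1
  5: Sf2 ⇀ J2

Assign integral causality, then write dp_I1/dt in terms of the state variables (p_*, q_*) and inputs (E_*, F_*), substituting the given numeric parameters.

#3 stroke at Sf1  (Sf1: flow source, stroke at near end)
#5 stroke at Sf2  (source Sf2 imposes f)
#1 stroke at J3  (J3 flow already set via bond 3)
#2 stroke at I1  (I1: I, integral causality)
#0 stroke at J1  (only one effort-in slot at J1)
#4 stroke at J2  (J2: last free bond brings effort in)

dp_I1/dt = -5*F_Sf1 + 5*F_Sf2 - 5*p_I1/6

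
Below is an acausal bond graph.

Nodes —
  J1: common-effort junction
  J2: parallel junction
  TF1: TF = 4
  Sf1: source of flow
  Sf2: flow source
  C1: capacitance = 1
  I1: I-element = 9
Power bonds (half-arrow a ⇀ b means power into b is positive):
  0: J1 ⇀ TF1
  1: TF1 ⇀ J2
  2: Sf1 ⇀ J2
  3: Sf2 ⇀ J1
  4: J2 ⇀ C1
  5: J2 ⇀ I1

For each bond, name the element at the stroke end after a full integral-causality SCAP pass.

b0 |J1
b1 |TF1
b2 |Sf1
b3 |Sf2
b4 |J2
b5 |I1

b2 stroke at Sf1  (Sf1: flow source, stroke at near end)
b3 stroke at Sf2  (source Sf2 imposes f)
b0 stroke at J1  (J1 needs exactly one e-in)
b1 stroke at TF1  (TF1 one-in-one-out from 0)
b4 stroke at J2  (prefer integral on C1)
b5 stroke at I1  (J2 effort already set via bond 4)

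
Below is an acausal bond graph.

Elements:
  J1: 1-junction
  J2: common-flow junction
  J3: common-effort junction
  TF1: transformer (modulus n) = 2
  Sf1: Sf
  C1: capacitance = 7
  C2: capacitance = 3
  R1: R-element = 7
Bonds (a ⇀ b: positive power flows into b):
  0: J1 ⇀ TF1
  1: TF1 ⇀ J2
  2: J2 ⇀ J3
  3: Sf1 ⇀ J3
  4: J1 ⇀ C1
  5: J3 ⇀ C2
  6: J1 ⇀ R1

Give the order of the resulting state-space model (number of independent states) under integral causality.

bond 3 stroke at Sf1  (Sf1 fixes flow; stroke at Sf1)
bond 4 stroke at J1  (prefer integral on C1)
bond 5 stroke at J3  (C2: C, integral causality)
bond 2 stroke at J2  (J3 effort already set via bond 5)
bond 1 stroke at TF1  (J2: last free bond brings flow in)
bond 0 stroke at J1  (TF1 one-in-one-out from 1)
bond 6 stroke at R1  (closing 1-jn rule on J1)

2  (C1, C2 all integral)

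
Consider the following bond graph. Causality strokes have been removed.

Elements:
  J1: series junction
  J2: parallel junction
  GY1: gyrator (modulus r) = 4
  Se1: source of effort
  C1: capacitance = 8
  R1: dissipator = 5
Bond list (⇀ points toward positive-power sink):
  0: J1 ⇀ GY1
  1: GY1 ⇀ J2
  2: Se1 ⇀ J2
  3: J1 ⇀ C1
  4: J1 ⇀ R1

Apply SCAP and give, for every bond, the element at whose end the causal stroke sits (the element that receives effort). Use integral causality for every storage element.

β2 |J2  (source Se1 imposes e)
β1 |GY1  (common-e at J2 fixed by 2)
β0 |GY1  (through GY1, causality inverts; strokes same side of GY1)
β3 |J1  (J1: bond 0 brought flow, rest push out)
β4 |J1  (common-f at J1 fixed by 0)

b0 |GY1
b1 |GY1
b2 |J2
b3 |J1
b4 |J1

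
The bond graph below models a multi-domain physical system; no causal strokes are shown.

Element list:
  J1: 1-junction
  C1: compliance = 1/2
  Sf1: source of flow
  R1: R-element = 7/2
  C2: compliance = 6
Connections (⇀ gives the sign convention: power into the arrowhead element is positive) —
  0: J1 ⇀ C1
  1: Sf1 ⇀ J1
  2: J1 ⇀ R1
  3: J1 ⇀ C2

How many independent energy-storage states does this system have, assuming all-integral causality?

2  (C1, C2 all integral)

β1 stroke at Sf1  (Sf1 (Sf) sets flow on bond)
β0 stroke at J1  (J1: bond 1 brought flow, rest push out)
β2 stroke at J1  (common-f at J1 fixed by 1)
β3 stroke at J1  (J1: bond 1 brought flow, rest push out)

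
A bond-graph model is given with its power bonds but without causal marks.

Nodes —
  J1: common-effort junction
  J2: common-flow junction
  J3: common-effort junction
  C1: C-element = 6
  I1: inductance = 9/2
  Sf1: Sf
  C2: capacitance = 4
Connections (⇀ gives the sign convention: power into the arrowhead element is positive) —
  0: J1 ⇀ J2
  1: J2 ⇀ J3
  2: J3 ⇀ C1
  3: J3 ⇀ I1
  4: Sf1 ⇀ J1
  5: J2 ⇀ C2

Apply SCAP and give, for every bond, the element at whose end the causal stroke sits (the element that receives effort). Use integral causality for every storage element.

b4 |Sf1  (Sf1 (Sf) sets flow on bond)
b0 |J1  (only one effort-in slot at J1)
b1 |J2  (J2 flow already set via bond 0)
b5 |J2  (1-jn J2 has f-setter on 0)
b2 |J3  (prefer integral on C1)
b3 |I1  (0-jn J3 has e-setter on 2)

#0 →J1
#1 →J2
#2 →J3
#3 →I1
#4 →Sf1
#5 →J2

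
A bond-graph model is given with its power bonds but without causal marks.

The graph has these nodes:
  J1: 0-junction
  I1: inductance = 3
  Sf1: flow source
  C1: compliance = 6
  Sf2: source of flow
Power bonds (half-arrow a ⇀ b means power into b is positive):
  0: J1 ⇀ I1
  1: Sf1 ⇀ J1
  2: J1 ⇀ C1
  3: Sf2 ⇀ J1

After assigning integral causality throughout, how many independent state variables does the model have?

#1 →Sf1  (source Sf1 imposes f)
#3 →Sf2  (Sf2 (Sf) sets flow on bond)
#0 →I1  (I1 integral (f out))
#2 →J1  (J1: last free bond brings effort in)

2  (C1, I1 all integral)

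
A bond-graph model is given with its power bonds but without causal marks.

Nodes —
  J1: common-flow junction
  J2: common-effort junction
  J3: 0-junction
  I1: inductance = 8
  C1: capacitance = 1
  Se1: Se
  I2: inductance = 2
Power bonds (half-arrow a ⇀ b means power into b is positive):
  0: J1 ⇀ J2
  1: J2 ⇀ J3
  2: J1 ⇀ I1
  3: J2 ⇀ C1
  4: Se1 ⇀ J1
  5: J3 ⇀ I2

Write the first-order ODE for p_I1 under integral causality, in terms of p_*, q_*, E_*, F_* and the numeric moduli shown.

dp_I1/dt = E_Se1 - q_C1

bond 4 |J1  (Se1: effort source, stroke at far end)
bond 2 |I1  (I1 outputs flow p/I1)
bond 0 |J1  (1-jn J1 has f-setter on 2)
bond 3 |J2  (C1 outputs effort q/C1)
bond 1 |J3  (0-jn J2 has e-setter on 3)
bond 5 |I2  (0-jn J3 has e-setter on 1)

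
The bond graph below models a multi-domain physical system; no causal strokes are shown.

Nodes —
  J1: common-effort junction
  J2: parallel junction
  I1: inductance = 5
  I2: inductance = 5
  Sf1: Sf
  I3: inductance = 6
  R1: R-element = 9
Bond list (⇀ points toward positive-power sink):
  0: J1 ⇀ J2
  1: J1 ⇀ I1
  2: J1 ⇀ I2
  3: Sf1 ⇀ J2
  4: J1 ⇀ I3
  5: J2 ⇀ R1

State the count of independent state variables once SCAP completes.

#3 →Sf1  (source Sf1 imposes f)
#1 →I1  (I1: I, integral causality)
#2 →I2  (I2 integral (f out))
#4 →I3  (I3 integral (f out))
#0 →J1  (only one effort-in slot at J1)
#5 →J2  (J2 needs exactly one e-in)

3  (I1, I2, I3 all integral)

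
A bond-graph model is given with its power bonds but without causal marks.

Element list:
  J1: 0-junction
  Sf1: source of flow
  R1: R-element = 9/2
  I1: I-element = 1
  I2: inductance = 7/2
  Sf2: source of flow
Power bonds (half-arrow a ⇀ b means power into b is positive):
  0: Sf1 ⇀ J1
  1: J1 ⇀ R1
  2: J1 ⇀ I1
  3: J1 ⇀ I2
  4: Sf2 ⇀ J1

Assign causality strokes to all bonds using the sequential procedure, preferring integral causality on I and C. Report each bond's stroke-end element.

#0 |Sf1
#1 |J1
#2 |I1
#3 |I2
#4 |Sf2

bond 0 stroke at Sf1  (Sf1: flow source, stroke at near end)
bond 4 stroke at Sf2  (Sf2: flow source, stroke at near end)
bond 2 stroke at I1  (I1 outputs flow p/I1)
bond 3 stroke at I2  (I2 integral (f out))
bond 1 stroke at J1  (J1: last free bond brings effort in)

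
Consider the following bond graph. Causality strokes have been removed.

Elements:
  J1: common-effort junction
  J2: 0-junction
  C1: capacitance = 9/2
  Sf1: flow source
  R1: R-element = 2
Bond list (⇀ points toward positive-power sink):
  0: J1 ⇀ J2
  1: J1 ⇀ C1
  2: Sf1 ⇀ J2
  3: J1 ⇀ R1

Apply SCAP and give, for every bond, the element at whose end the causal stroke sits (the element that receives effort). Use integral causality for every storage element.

#0 |J2
#1 |J1
#2 |Sf1
#3 |R1

β2 →Sf1  (source Sf1 imposes f)
β0 →J2  (closing 0-jn rule on J2)
β1 →J1  (prefer integral on C1)
β3 →R1  (common-e at J1 fixed by 1)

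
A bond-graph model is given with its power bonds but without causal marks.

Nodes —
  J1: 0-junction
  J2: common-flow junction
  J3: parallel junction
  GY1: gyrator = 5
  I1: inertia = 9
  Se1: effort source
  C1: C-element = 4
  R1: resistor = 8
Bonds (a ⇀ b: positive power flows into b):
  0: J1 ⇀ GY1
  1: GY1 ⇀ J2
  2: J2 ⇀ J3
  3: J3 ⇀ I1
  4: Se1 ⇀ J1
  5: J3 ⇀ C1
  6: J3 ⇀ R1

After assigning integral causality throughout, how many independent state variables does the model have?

2  (C1, I1 all integral)

bond 4 →J1  (source Se1 imposes e)
bond 0 →GY1  (J1 effort already set via bond 4)
bond 1 →GY1  (GY1 both-in/both-out from 0)
bond 2 →J2  (common-f at J2 fixed by 1)
bond 3 →I1  (I1: I, integral causality)
bond 5 →J3  (C1 outputs effort q/C1)
bond 6 →R1  (common-e at J3 fixed by 5)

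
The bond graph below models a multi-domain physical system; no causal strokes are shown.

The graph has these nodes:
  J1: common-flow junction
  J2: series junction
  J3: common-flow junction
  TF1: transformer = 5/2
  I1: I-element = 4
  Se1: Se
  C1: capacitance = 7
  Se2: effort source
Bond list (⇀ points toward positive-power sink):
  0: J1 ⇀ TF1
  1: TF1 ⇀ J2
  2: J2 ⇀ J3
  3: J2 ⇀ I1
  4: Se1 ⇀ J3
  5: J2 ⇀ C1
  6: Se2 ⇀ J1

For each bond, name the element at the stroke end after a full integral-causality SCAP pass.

b4 |J3  (Se1 (Se) sets effort on bond)
b6 |J1  (source Se2 imposes e)
b0 |TF1  (J1: last free bond brings flow in)
b2 |J2  (only one flow-in slot at J3)
b1 |J2  (TF1: transformer flips bond 0)
b3 |I1  (I1: I, integral causality)
b5 |J2  (J2 flow already set via bond 3)

#0 |TF1
#1 |J2
#2 |J2
#3 |I1
#4 |J3
#5 |J2
#6 |J1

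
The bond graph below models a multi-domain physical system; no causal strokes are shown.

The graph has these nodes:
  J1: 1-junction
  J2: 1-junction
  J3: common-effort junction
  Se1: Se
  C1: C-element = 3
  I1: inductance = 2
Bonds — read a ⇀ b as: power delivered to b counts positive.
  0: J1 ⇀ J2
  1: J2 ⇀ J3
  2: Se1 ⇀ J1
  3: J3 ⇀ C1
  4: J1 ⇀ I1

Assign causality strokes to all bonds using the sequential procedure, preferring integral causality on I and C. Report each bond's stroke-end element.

bond 0 |J1
bond 1 |J2
bond 2 |J1
bond 3 |J3
bond 4 |I1

#2 stroke→J1  (source Se1 imposes e)
#3 stroke→J3  (C1 outputs effort q/C1)
#1 stroke→J2  (J3 effort already set via bond 3)
#0 stroke→J1  (closing 1-jn rule on J2)
#4 stroke→I1  (J1 needs exactly one f-in)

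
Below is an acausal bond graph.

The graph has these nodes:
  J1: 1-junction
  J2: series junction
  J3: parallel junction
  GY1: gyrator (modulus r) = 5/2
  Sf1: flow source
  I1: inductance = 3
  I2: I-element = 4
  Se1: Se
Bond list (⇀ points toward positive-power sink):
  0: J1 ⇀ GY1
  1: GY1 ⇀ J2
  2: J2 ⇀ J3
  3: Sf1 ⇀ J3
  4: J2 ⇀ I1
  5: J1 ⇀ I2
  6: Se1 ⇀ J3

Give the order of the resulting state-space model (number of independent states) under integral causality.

b3 stroke at Sf1  (Sf1: flow source, stroke at near end)
b6 stroke at J3  (source Se1 imposes e)
b2 stroke at J2  (J3 effort already set via bond 6)
b4 stroke at I1  (I1: I, integral causality)
b1 stroke at J2  (1-jn J2 has f-setter on 4)
b0 stroke at J1  (GY1: gyrator matches bond 1)
b5 stroke at I2  (J1 needs exactly one f-in)

2  (I1, I2 all integral)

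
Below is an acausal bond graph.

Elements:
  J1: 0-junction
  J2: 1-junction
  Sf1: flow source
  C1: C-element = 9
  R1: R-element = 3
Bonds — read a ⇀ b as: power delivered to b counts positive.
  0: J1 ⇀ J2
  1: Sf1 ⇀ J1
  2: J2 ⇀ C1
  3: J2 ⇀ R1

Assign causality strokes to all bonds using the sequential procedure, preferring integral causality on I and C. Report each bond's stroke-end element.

b0 stroke→J1
b1 stroke→Sf1
b2 stroke→J2
b3 stroke→J2

β1 stroke→Sf1  (source Sf1 imposes f)
β0 stroke→J1  (J1: last free bond brings effort in)
β2 stroke→J2  (J2 flow already set via bond 0)
β3 stroke→J2  (J2 flow already set via bond 0)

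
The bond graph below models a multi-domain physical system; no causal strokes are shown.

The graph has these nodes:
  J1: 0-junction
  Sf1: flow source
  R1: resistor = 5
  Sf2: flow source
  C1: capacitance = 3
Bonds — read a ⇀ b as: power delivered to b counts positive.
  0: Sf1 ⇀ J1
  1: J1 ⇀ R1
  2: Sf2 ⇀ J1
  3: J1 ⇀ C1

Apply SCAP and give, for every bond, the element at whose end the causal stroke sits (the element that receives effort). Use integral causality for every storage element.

bond 0 stroke at Sf1  (Sf1 (Sf) sets flow on bond)
bond 2 stroke at Sf2  (source Sf2 imposes f)
bond 3 stroke at J1  (C1 integral (e out))
bond 1 stroke at R1  (0-jn J1 has e-setter on 3)

β0 stroke→Sf1
β1 stroke→R1
β2 stroke→Sf2
β3 stroke→J1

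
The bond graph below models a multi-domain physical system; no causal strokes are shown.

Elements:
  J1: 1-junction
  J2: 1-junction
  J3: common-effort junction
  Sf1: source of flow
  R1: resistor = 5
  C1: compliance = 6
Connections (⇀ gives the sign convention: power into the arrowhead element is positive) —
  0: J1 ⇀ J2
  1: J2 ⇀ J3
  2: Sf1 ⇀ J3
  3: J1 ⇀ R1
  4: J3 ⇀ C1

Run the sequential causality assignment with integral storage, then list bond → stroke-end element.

b0 |J1
b1 |J2
b2 |Sf1
b3 |R1
b4 |J3

bond 2 →Sf1  (Sf1: flow source, stroke at near end)
bond 4 →J3  (C1: C, integral causality)
bond 1 →J2  (common-e at J3 fixed by 4)
bond 0 →J1  (J2 needs exactly one f-in)
bond 3 →R1  (J1 needs exactly one f-in)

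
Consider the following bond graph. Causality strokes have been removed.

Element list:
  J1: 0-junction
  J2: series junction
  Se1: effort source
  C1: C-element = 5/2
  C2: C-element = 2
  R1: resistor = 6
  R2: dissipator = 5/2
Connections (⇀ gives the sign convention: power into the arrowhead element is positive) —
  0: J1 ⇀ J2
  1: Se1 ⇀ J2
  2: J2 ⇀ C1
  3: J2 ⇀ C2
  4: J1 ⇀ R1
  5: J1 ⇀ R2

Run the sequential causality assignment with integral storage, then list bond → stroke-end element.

b1 stroke at J2  (Se1: effort source, stroke at far end)
b2 stroke at J2  (prefer integral on C1)
b3 stroke at J2  (C2 outputs effort q/C2)
b0 stroke at J1  (J2 needs exactly one f-in)
b4 stroke at R1  (J1 effort already set via bond 0)
b5 stroke at R2  (common-e at J1 fixed by 0)

b0 →J1
b1 →J2
b2 →J2
b3 →J2
b4 →R1
b5 →R2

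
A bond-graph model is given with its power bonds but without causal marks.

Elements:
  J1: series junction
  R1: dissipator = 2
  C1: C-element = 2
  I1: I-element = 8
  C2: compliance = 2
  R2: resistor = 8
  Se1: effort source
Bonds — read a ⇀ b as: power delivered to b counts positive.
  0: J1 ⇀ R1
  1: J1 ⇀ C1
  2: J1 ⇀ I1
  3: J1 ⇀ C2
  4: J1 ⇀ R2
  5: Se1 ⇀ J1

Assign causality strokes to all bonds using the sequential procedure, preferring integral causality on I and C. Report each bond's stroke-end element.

β0 stroke at J1
β1 stroke at J1
β2 stroke at I1
β3 stroke at J1
β4 stroke at J1
β5 stroke at J1

bond 5 stroke→J1  (Se1 fixes effort; stroke away)
bond 1 stroke→J1  (C1: C, integral causality)
bond 2 stroke→I1  (prefer integral on I1)
bond 0 stroke→J1  (1-jn J1 has f-setter on 2)
bond 3 stroke→J1  (J1 flow already set via bond 2)
bond 4 stroke→J1  (J1: bond 2 brought flow, rest push out)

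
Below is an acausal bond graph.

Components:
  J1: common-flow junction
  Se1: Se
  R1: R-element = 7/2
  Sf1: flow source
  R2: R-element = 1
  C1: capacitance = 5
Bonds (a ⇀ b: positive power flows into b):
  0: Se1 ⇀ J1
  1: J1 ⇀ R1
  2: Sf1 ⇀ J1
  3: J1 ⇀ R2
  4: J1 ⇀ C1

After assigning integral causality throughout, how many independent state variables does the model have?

bond 0 stroke at J1  (Se1 fixes effort; stroke away)
bond 2 stroke at Sf1  (Sf1: flow source, stroke at near end)
bond 1 stroke at J1  (J1: bond 2 brought flow, rest push out)
bond 3 stroke at J1  (1-jn J1 has f-setter on 2)
bond 4 stroke at J1  (J1: bond 2 brought flow, rest push out)

1  (C1 all integral)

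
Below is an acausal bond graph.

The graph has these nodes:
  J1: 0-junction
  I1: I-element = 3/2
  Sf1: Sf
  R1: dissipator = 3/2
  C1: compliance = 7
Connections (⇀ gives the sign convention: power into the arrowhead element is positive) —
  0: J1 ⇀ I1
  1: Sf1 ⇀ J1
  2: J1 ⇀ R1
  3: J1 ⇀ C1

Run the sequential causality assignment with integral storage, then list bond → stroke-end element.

bond 1 stroke at Sf1  (source Sf1 imposes f)
bond 0 stroke at I1  (I1 outputs flow p/I1)
bond 3 stroke at J1  (C1: C, integral causality)
bond 2 stroke at R1  (J1: bond 3 brought effort, rest push out)

b0 →I1
b1 →Sf1
b2 →R1
b3 →J1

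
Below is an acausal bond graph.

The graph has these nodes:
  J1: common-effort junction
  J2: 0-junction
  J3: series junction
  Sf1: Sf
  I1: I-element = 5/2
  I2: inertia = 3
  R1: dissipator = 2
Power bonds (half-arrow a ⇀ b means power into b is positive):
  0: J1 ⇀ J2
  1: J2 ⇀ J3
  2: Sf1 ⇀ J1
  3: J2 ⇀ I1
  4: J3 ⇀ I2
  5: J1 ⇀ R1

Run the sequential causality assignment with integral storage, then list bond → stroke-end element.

bond 0 stroke at J2
bond 1 stroke at J3
bond 2 stroke at Sf1
bond 3 stroke at I1
bond 4 stroke at I2
bond 5 stroke at J1

b2 stroke→Sf1  (Sf1 (Sf) sets flow on bond)
b3 stroke→I1  (I1 outputs flow p/I1)
b4 stroke→I2  (I2 outputs flow p/I2)
b1 stroke→J3  (common-f at J3 fixed by 4)
b0 stroke→J2  (only one effort-in slot at J2)
b5 stroke→J1  (J1 needs exactly one e-in)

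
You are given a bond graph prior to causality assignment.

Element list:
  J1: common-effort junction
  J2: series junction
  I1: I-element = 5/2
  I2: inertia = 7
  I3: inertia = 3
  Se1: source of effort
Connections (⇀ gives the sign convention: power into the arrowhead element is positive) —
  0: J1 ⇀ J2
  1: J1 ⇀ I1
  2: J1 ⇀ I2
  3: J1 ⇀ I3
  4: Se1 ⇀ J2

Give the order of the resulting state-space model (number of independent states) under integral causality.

bond 4 |J2  (source Se1 imposes e)
bond 0 |J1  (J2: last free bond brings flow in)
bond 1 |I1  (J1 effort already set via bond 0)
bond 2 |I2  (J1 effort already set via bond 0)
bond 3 |I3  (J1 effort already set via bond 0)

3  (I1, I2, I3 all integral)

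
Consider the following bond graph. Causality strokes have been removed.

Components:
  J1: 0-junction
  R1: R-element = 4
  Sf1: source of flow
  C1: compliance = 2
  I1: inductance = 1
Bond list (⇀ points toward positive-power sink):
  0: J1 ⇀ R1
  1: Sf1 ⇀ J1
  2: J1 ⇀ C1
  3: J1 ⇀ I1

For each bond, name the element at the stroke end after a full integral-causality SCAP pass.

β0 |R1
β1 |Sf1
β2 |J1
β3 |I1

#1 stroke at Sf1  (Sf1 (Sf) sets flow on bond)
#2 stroke at J1  (prefer integral on C1)
#0 stroke at R1  (J1: bond 2 brought effort, rest push out)
#3 stroke at I1  (common-e at J1 fixed by 2)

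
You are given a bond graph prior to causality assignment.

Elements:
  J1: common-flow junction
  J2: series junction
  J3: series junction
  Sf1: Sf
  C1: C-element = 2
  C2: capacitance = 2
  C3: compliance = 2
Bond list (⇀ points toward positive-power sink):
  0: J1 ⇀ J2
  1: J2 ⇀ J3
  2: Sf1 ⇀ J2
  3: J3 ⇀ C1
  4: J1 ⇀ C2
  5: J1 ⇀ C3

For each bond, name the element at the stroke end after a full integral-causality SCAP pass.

β0 |J2
β1 |J2
β2 |Sf1
β3 |J3
β4 |J1
β5 |J1

bond 2 |Sf1  (Sf1 fixes flow; stroke at Sf1)
bond 0 |J2  (J2: bond 2 brought flow, rest push out)
bond 1 |J2  (J2: bond 2 brought flow, rest push out)
bond 3 |J3  (J3 flow already set via bond 1)
bond 4 |J1  (J1 flow already set via bond 0)
bond 5 |J1  (common-f at J1 fixed by 0)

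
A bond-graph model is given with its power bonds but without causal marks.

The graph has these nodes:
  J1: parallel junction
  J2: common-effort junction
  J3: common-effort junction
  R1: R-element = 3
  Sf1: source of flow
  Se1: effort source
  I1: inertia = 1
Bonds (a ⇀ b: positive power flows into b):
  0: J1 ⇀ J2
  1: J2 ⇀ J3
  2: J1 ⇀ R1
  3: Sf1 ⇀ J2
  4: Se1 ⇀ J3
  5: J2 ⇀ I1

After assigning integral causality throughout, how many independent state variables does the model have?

1  (I1 all integral)

#3 stroke at Sf1  (Sf1 fixes flow; stroke at Sf1)
#4 stroke at J3  (Se1 (Se) sets effort on bond)
#1 stroke at J2  (common-e at J3 fixed by 4)
#0 stroke at J1  (0-jn J2 has e-setter on 1)
#5 stroke at I1  (J2: bond 1 brought effort, rest push out)
#2 stroke at R1  (common-e at J1 fixed by 0)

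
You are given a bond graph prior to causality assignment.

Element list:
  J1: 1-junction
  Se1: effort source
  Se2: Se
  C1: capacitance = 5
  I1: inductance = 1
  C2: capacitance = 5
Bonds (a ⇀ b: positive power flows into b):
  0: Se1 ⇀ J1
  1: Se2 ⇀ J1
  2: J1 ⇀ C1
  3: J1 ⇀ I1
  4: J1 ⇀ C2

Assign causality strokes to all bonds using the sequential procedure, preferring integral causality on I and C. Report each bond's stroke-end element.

β0 |J1  (source Se1 imposes e)
β1 |J1  (Se2: effort source, stroke at far end)
β2 |J1  (prefer integral on C1)
β3 |I1  (I1 outputs flow p/I1)
β4 |J1  (1-jn J1 has f-setter on 3)

bond 0 stroke→J1
bond 1 stroke→J1
bond 2 stroke→J1
bond 3 stroke→I1
bond 4 stroke→J1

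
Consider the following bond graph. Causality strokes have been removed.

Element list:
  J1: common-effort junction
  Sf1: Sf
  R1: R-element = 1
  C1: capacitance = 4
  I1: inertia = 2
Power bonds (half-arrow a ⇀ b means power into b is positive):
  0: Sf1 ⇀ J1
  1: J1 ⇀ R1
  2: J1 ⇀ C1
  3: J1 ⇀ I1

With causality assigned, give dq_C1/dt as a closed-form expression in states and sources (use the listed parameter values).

dq_C1/dt = F_Sf1 - p_I1/2 - q_C1/4

bond 0 stroke→Sf1  (source Sf1 imposes f)
bond 2 stroke→J1  (prefer integral on C1)
bond 1 stroke→R1  (common-e at J1 fixed by 2)
bond 3 stroke→I1  (0-jn J1 has e-setter on 2)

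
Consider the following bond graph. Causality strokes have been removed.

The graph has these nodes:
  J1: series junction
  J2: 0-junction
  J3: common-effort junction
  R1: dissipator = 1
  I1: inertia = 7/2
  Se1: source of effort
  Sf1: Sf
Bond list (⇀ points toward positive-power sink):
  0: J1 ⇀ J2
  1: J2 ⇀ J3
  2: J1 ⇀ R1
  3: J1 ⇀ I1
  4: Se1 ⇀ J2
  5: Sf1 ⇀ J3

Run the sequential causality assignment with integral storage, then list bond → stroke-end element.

#0 stroke→J1
#1 stroke→J3
#2 stroke→J1
#3 stroke→I1
#4 stroke→J2
#5 stroke→Sf1

bond 4 →J2  (Se1: effort source, stroke at far end)
bond 5 →Sf1  (Sf1 (Sf) sets flow on bond)
bond 0 →J1  (0-jn J2 has e-setter on 4)
bond 1 →J3  (0-jn J2 has e-setter on 4)
bond 3 →I1  (I1 integral (f out))
bond 2 →J1  (common-f at J1 fixed by 3)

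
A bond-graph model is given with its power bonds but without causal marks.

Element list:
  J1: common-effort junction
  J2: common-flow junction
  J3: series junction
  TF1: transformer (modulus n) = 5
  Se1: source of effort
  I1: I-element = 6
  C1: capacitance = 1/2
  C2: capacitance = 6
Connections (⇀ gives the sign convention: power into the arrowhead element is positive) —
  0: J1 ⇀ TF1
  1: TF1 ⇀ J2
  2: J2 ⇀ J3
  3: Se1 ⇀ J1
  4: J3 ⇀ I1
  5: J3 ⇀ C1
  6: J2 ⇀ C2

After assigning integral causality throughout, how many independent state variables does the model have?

3  (C1, C2, I1 all integral)

#3 |J1  (Se1 fixes effort; stroke away)
#0 |TF1  (common-e at J1 fixed by 3)
#1 |J2  (TF1 one-in-one-out from 0)
#4 |I1  (I1 outputs flow p/I1)
#2 |J3  (1-jn J3 has f-setter on 4)
#5 |J3  (J3: bond 4 brought flow, rest push out)
#6 |J2  (J2: bond 2 brought flow, rest push out)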